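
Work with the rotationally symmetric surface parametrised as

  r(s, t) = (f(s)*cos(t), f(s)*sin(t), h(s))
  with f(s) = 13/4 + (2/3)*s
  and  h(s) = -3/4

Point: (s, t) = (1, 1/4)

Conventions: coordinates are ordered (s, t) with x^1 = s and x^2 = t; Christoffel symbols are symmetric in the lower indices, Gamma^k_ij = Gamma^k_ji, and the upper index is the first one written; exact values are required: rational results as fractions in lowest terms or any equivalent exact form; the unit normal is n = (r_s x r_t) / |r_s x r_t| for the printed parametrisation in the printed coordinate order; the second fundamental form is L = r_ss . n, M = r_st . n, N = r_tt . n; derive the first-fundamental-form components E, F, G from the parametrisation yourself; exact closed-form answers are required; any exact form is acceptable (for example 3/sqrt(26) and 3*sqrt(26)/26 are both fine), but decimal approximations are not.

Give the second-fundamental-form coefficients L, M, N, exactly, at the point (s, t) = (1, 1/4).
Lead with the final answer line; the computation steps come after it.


Answer: L = 0, M = 0, N = 0

f = 47/12, f' = 2/3, f'' = 0, h' = 0, h'' = 0
E = 4/9, F = 0, G = 2209/144; answer radicand W^2 = 4/9
unnormalised second-form numerators: l = 0, m = 0, n = 0; L = l/sqrt(4/9), and similarly M = m/sqrt(W^2), N = n/sqrt(W^2)


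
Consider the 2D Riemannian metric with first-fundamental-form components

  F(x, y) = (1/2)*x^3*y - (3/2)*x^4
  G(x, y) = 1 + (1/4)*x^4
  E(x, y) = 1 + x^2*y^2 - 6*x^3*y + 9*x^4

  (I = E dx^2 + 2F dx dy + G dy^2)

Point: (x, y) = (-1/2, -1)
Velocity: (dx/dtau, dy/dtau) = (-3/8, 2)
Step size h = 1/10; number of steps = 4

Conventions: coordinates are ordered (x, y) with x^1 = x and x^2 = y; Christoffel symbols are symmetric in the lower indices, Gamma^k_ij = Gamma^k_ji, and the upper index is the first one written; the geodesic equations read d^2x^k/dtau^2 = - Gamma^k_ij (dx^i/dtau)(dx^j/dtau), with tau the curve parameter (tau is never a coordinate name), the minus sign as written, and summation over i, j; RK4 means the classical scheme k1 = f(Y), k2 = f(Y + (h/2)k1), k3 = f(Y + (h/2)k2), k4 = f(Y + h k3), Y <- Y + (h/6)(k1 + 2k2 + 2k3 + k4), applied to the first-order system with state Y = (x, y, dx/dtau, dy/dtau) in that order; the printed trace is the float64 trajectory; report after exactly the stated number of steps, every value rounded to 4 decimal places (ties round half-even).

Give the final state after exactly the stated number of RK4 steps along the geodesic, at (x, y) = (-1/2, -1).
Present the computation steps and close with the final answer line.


f(Y) = (dx/dtau, dy/dtau, -Gamma^x_ij Y'^i Y'^j, -Gamma^y_ij Y'^i Y'^j) with the Gammas evaluated at the stage position; h = 0.100000; intermediate values shown to 6 dp
step 0: x = -0.5000, y = -1.0000, dx/dtau = -0.3750, dy/dtau = 2.0000
step 1:
  k1: at (x, y) = (-0.500000, -1.000000), (dx/dtau, dy/dtau) = (-0.375000, 2.000000); Gamma_xxx = -0.463768, Gamma_xxy = 0.115942, Gamma_xyy = 0.000000, Gamma_yxx = 0.231884, Gamma_yxy = -0.057971, Gamma_yyy = 0.000000; k1 = (-0.375000, 2.000000, 0.239130, -0.119565)
  k2: at (x, y) = (-0.518750, -0.900000), (dx/dtau, dy/dtau) = (-0.363043, 1.994022); Gamma_xxx = -0.664200, Gamma_xxy = 0.155731, Gamma_xyy = 0.000000, Gamma_yxx = 0.262517, Gamma_yxy = -0.061551, Gamma_yyy = 0.000000; k2 = (-0.363043, 1.994022, 0.313014, -0.123715)
  k3: at (x, y) = (-0.518152, -0.900299), (dx/dtau, dy/dtau) = (-0.359349, 1.993814); Gamma_xxx = -0.660791, Gamma_xxy = 0.155025, Gamma_xyy = 0.000000, Gamma_yxx = 0.261703, Gamma_yxy = -0.061397, Gamma_yyy = 0.000000; k3 = (-0.359349, 1.993814, 0.307473, -0.121773)
  k4: at (x, y) = (-0.535935, -0.800619), (dx/dtau, dy/dtau) = (-0.344253, 1.987823); Gamma_xxx = -0.865004, Gamma_xxy = 0.191962, Gamma_xyy = 0.000000, Gamma_yxx = 0.287162, Gamma_yxy = -0.063727, Gamma_yyy = 0.000000; k4 = (-0.344253, 1.987823, 0.365236, -0.121250)
  Y <- Y + (h/6)(k1 + 2k2 + 2k3 + k4): x = -0.5361, y = -0.8006, dx/dtau = -0.3442, dy/dtau = 1.9878
step 2:
  k1: at (x, y) = (-0.536067, -0.800608), (dx/dtau, dy/dtau) = (-0.344244, 1.987803); Gamma_xxx = -0.865726, Gamma_xxy = 0.192106, Gamma_xyy = 0.000000, Gamma_yxx = 0.287327, Gamma_yxy = -0.063758, Gamma_yyy = 0.000000; k1 = (-0.344244, 1.987803, 0.365504, -0.121308)
  k2: at (x, y) = (-0.553280, -0.701218), (dx/dtau, dy/dtau) = (-0.325969, 1.981738); Gamma_xxx = -1.064424, Gamma_xxy = 0.224912, Gamma_xyy = 0.000000, Gamma_yxx = 0.307173, Gamma_yxy = -0.064905, Gamma_yyy = 0.000000; k2 = (-0.325969, 1.981738, 0.403682, -0.116495)
  k3: at (x, y) = (-0.552366, -0.701522), (dx/dtau, dy/dtau) = (-0.324060, 1.981979); Gamma_xxx = -1.059273, Gamma_xxy = 0.223949, Gamma_xyy = 0.000000, Gamma_yxx = 0.306154, Gamma_yxy = -0.064726, Gamma_yyy = 0.000000; k3 = (-0.324060, 1.981979, 0.398916, -0.115296)
  k4: at (x, y) = (-0.568473, -0.602411), (dx/dtau, dy/dtau) = (-0.304353, 1.976274); Gamma_xxx = -1.240754, Gamma_xxy = 0.251149, Gamma_xyy = 0.000000, Gamma_yxx = 0.319732, Gamma_yxy = -0.064719, Gamma_yyy = 0.000000; k4 = (-0.304353, 1.976274, 0.417057, -0.107472)
  Y <- Y + (h/6)(k1 + 2k2 + 2k3 + k4): x = -0.5685, y = -0.6024, dx/dtau = -0.3044, dy/dtau = 1.9763
step 3:
  k1: at (x, y) = (-0.568545, -0.602417), (dx/dtau, dy/dtau) = (-0.304448, 1.976264); Gamma_xxx = -1.241104, Gamma_xxy = 0.251214, Gamma_xyy = 0.000000, Gamma_yxx = 0.319802, Gamma_yxy = -0.064732, Gamma_yyy = 0.000000; k1 = (-0.304448, 1.976264, 0.417333, -0.107536)
  k2: at (x, y) = (-0.583767, -0.503603), (dx/dtau, dy/dtau) = (-0.283582, 1.970887); Gamma_xxx = -1.400641, Gamma_xxy = 0.272640, Gamma_xyy = 0.000000, Gamma_yxx = 0.327663, Gamma_yxy = -0.063781, Gamma_yyy = 0.000000; k2 = (-0.283582, 1.970887, 0.417399, -0.097645)
  k3: at (x, y) = (-0.582724, -0.503872), (dx/dtau, dy/dtau) = (-0.283578, 1.971382); Gamma_xxx = -1.395748, Gamma_xxy = 0.271794, Gamma_xyy = 0.000000, Gamma_yxx = 0.326825, Gamma_yxy = -0.063643, Gamma_yyy = 0.000000; k3 = (-0.283578, 1.971382, 0.416130, -0.097440)
  k4: at (x, y) = (-0.596903, -0.405278), (dx/dtau, dy/dtau) = (-0.262835, 1.966520); Gamma_xxx = -1.530978, Gamma_xxy = 0.287722, Gamma_xyy = 0.000000, Gamma_yxx = 0.329805, Gamma_yxy = -0.061981, Gamma_yyy = 0.000000; k4 = (-0.262835, 1.966520, 0.403194, -0.086857)
  Y <- Y + (h/6)(k1 + 2k2 + 2k3 + k4): x = -0.5969, y = -0.4053, dx/dtau = -0.2630, dy/dtau = 1.9665
step 4:
  k1: at (x, y) = (-0.596905, -0.405295), (dx/dtau, dy/dtau) = (-0.262989, 1.966521); Gamma_xxx = -1.530975, Gamma_xxy = 0.287723, Gamma_xyy = 0.000000, Gamma_yxx = 0.329808, Gamma_yxy = -0.061982, Gamma_yyy = 0.000000; k1 = (-0.262989, 1.966521, 0.403492, -0.086922)
  k2: at (x, y) = (-0.610054, -0.306968), (dx/dtau, dy/dtau) = (-0.242814, 1.962175); Gamma_xxx = -1.641667, Gamma_xxy = 0.298658, Gamma_xyy = 0.000000, Gamma_yxx = 0.328752, Gamma_yxy = -0.059808, Gamma_yyy = 0.000000; k2 = (-0.242814, 1.962175, 0.381378, -0.076373)
  k3: at (x, y) = (-0.609046, -0.307186), (dx/dtau, dy/dtau) = (-0.243920, 1.962703); Gamma_xxx = -1.638225, Gamma_xxy = 0.298096, Gamma_xyy = 0.000000, Gamma_yxx = 0.328219, Gamma_yxy = -0.059724, Gamma_yyy = 0.000000; k3 = (-0.243920, 1.962703, 0.382891, -0.076712)
  k4: at (x, y) = (-0.621297, -0.209024), (dx/dtau, dy/dtau) = (-0.224700, 1.958850); Gamma_xxx = -1.727420, Gamma_xxy = 0.305006, Gamma_xyy = 0.000000, Gamma_yxx = 0.324268, Gamma_yxy = -0.057255, Gamma_yyy = 0.000000; k4 = (-0.224700, 1.958850, 0.355715, -0.066774)
  Y <- Y + (h/6)(k1 + 2k2 + 2k3 + k4): x = -0.6213, y = -0.2090, dx/dtau = -0.2249, dy/dtau = 1.9589

Answer: x = -0.6213, y = -0.2090, dx/dtau = -0.2249, dy/dtau = 1.9589


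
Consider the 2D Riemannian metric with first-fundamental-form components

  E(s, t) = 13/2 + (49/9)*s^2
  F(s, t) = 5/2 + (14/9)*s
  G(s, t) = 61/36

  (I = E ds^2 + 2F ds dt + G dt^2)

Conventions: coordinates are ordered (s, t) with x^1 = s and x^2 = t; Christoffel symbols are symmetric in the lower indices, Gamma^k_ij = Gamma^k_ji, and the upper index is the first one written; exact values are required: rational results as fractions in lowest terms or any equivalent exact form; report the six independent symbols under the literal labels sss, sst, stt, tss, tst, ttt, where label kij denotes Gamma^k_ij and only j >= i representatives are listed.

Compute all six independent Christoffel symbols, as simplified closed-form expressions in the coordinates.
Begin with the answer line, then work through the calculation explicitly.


Answer: Gamma_sss = (70*s - 40)/(70*s^2 - 80*s + 49), Gamma_sst = 0, Gamma_stt = 0, Gamma_tss = (104 - 140*s)/(70*s^2 - 80*s + 49), Gamma_tst = 0, Gamma_ttt = 0

E = 13/2 + (49/9)*s^2; F = 5/2 + (14/9)*s; G = 61/36
Gamma^k_ij = (1/2) g^{kl} (d_i g_jl + d_j g_il - d_l g_ij), with g^inv = (1/(EG-F^2)) [[G, -F], [-F, E]]
first partials: E_s = (98/9)*s, E_t = 0, F_s = 14/9, F_t = 0, G_s = 0, G_t = 0
D = EG - F^2 = 343/72 - (70/9)*s + (245/36)*s^2
expanded: Gamma^s_ss = (G E_s - 2F F_s + F E_t)/(2D), Gamma^s_st = (G E_t - F G_s)/(2D), Gamma^s_tt = (2G F_t - G G_s - F G_t)/(2D), Gamma^t_ss = (2E F_s - E E_t - F E_s)/(2D), Gamma^t_st = (E G_s - F E_t)/(2D), Gamma^t_tt = (E G_t - 2F F_t + F G_s)/(2D); substitute and cancel common factors


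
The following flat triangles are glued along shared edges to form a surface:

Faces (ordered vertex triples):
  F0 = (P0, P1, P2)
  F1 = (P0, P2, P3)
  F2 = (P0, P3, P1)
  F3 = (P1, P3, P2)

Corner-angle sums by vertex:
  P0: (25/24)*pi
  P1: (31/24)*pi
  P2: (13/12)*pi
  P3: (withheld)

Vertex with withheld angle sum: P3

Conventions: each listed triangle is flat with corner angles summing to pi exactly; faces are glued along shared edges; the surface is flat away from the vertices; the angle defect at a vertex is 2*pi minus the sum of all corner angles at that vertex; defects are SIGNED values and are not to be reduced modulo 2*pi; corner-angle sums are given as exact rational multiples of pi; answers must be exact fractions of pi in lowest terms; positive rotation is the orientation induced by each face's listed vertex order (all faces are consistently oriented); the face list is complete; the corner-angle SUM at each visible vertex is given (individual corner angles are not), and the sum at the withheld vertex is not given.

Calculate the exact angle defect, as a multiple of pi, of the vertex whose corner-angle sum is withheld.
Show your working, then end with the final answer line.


V = 4, E = 6, F = 4; chi = V - E + F = 2
Gauss-Bonnet: total defect = 2*pi*chi = 4*pi; visible defects sum to (31/12)*pi

Answer: defect(P3) = (17/12)*pi


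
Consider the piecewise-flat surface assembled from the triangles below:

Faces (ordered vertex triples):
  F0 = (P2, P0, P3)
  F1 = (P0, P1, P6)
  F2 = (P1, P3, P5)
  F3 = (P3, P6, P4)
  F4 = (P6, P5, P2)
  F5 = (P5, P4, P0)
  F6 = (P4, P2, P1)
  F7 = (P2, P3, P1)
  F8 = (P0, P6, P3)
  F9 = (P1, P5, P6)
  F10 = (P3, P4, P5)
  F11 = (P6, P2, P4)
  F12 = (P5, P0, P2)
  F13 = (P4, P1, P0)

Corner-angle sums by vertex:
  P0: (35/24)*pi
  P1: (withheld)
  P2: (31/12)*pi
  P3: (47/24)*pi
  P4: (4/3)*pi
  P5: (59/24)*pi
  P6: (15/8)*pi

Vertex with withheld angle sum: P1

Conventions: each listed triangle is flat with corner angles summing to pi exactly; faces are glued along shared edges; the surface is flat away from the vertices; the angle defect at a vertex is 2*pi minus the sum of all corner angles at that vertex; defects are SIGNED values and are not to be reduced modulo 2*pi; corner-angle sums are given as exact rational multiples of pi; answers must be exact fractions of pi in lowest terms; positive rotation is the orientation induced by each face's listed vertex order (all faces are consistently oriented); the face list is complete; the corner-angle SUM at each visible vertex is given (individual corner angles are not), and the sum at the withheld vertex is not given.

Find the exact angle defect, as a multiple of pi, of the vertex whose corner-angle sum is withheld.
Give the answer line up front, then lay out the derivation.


Answer: defect(P1) = -pi/3

V = 7, E = 21, F = 14; chi = V - E + F = 0
Gauss-Bonnet: total defect = 2*pi*chi = 0; visible defects sum to pi/3


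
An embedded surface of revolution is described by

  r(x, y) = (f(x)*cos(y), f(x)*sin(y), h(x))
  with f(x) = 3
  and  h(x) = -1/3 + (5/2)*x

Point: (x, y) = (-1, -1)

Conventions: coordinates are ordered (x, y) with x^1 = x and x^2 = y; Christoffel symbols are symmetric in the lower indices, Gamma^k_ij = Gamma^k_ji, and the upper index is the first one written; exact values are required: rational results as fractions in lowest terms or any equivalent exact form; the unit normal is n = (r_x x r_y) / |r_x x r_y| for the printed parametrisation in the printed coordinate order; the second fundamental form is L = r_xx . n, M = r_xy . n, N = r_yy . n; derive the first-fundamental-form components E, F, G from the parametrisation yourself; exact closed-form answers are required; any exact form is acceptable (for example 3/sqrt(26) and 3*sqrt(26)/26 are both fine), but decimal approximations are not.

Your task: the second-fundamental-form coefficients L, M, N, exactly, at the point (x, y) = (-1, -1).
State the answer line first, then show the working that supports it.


Answer: L = 0, M = 0, N = 3

f = 3, f' = 0, f'' = 0, h' = 5/2, h'' = 0
E = 25/4, F = 0, G = 9; answer radicand W^2 = 25/4
unnormalised second-form numerators: l = 0, m = 0, n = 15/2; L = l/sqrt(25/4), and similarly M = m/sqrt(W^2), N = n/sqrt(W^2)


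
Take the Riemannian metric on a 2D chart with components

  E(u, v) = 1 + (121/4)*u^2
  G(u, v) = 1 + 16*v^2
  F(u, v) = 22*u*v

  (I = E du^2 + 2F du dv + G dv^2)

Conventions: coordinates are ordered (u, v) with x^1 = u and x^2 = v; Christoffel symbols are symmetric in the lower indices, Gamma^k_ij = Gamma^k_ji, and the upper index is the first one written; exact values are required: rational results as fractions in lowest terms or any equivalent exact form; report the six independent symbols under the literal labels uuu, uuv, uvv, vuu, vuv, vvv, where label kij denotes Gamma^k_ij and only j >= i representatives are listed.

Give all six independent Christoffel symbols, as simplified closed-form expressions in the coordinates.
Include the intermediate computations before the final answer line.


E = 1 + (121/4)*u^2; F = 22*u*v; G = 1 + 16*v^2
Gamma^k_ij = (1/2) g^{kl} (d_i g_jl + d_j g_il - d_l g_ij), with g^inv = (1/(EG-F^2)) [[G, -F], [-F, E]]
first partials: E_u = (121/2)*u, E_v = 0, F_u = 22*v, F_v = 22*u, G_u = 0, G_v = 32*v
D = EG - F^2 = 1 + 16*v^2 + (121/4)*u^2
expanded: Gamma^u_uu = (G E_u - 2F F_u + F E_v)/(2D), Gamma^u_uv = (G E_v - F G_u)/(2D), Gamma^u_vv = (2G F_v - G G_u - F G_v)/(2D), Gamma^v_uu = (2E F_u - E E_v - F E_u)/(2D), Gamma^v_uv = (E G_u - F E_v)/(2D), Gamma^v_vv = (E G_v - 2F F_v + F G_u)/(2D); substitute and cancel common factors

Answer: Gamma_uuu = 121*u/(121*u^2 + 64*v^2 + 4), Gamma_uuv = 0, Gamma_uvv = 88*u/(121*u^2 + 64*v^2 + 4), Gamma_vuu = 88*v/(121*u^2 + 64*v^2 + 4), Gamma_vuv = 0, Gamma_vvv = 64*v/(121*u^2 + 64*v^2 + 4)


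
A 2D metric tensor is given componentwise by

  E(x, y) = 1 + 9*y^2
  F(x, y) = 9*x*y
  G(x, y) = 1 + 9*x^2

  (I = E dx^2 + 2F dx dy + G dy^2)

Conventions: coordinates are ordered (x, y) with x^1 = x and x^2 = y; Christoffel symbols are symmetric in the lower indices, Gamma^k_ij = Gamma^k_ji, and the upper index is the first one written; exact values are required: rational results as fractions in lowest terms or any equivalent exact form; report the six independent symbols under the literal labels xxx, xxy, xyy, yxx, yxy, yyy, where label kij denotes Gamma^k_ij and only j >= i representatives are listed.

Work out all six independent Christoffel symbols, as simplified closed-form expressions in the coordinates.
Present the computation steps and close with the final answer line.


E = 1 + 9*y^2; F = 9*x*y; G = 1 + 9*x^2
Gamma^k_ij = (1/2) g^{kl} (d_i g_jl + d_j g_il - d_l g_ij), with g^inv = (1/(EG-F^2)) [[G, -F], [-F, E]]
first partials: E_x = 0, E_y = 18*y, F_x = 9*y, F_y = 9*x, G_x = 18*x, G_y = 0
D = EG - F^2 = 1 + 9*y^2 + 9*x^2
expanded: Gamma^x_xx = (G E_x - 2F F_x + F E_y)/(2D), Gamma^x_xy = (G E_y - F G_x)/(2D), Gamma^x_yy = (2G F_y - G G_x - F G_y)/(2D), Gamma^y_xx = (2E F_x - E E_y - F E_x)/(2D), Gamma^y_xy = (E G_x - F E_y)/(2D), Gamma^y_yy = (E G_y - 2F F_y + F G_x)/(2D); substitute and cancel common factors

Answer: Gamma_xxx = 0, Gamma_xxy = 9*y/(9*x^2 + 9*y^2 + 1), Gamma_xyy = 0, Gamma_yxx = 0, Gamma_yxy = 9*x/(9*x^2 + 9*y^2 + 1), Gamma_yyy = 0


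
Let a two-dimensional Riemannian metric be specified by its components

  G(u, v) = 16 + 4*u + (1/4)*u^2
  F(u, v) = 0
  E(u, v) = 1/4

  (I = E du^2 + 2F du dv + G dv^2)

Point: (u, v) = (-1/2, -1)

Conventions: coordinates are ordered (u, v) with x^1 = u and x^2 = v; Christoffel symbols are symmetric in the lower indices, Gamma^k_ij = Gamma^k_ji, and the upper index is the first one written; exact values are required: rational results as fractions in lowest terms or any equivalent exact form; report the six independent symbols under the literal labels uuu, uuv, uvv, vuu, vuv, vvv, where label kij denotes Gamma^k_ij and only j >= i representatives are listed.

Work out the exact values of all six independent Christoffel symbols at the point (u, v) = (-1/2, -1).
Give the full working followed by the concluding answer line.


E = 1/4, F = 0, G = 225/16 at the point
E_u = 0, E_v = 0, F_u = 0, F_v = 0, G_u = 15/4, G_v = 0
EG - F^2 = 225/64;  g^inv = (64/225) * [[225/16, 0], [0, 1/4]]
first-kind symbols [ij,l] = (1/2)(d_i g_jl + d_j g_il - d_l g_ij): [uu,u] = E_u/2 = 0, [uu,v] = F_u - E_v/2 = 0, [uv,u] = E_v/2 = 0, [uv,v] = G_u/2 = 15/8, [vv,u] = F_v - G_u/2 = -15/8, [vv,v] = G_v/2 = 0
Gamma^u_ij = (G*[ij,u] - F*[ij,v])/(EG - F^2), Gamma^v_ij = (E*[ij,v] - F*[ij,u])/(EG - F^2)

Answer: Gamma_uuu = 0, Gamma_uuv = 0, Gamma_uvv = -15/2, Gamma_vuu = 0, Gamma_vuv = 2/15, Gamma_vvv = 0


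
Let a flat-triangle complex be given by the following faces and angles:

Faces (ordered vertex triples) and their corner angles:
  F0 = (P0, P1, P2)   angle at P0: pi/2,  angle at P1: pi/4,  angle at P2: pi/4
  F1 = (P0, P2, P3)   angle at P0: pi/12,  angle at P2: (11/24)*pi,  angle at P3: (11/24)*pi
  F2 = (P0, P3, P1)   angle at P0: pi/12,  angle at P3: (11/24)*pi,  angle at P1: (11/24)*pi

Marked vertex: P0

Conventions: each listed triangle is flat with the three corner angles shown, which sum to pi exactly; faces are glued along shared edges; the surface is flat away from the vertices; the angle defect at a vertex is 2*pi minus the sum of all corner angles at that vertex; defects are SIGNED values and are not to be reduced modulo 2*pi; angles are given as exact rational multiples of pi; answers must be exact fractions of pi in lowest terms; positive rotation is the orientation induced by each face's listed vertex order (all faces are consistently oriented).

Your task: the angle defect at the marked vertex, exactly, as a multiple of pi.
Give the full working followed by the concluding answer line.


Sum of corner angles at P0: (2/3)*pi
defect = 2*pi - (2/3)*pi

Answer: defect(P0) = (4/3)*pi


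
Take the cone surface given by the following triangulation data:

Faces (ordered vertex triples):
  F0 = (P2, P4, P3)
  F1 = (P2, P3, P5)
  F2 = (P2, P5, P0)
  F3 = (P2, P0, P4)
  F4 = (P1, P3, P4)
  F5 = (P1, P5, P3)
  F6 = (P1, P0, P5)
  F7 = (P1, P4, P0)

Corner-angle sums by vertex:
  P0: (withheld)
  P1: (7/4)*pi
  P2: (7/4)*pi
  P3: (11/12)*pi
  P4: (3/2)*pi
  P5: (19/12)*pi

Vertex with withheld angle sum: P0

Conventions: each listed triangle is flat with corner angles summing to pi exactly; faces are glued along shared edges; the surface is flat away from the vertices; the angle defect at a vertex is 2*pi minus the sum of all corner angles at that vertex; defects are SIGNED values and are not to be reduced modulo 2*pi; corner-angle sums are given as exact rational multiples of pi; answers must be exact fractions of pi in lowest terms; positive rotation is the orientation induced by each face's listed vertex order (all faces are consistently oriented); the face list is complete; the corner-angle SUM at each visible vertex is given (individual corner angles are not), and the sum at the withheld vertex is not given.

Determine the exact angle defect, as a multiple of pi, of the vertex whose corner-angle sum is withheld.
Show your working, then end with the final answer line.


V = 6, E = 12, F = 8; chi = V - E + F = 2
Gauss-Bonnet: total defect = 2*pi*chi = 4*pi; visible defects sum to (5/2)*pi

Answer: defect(P0) = (3/2)*pi


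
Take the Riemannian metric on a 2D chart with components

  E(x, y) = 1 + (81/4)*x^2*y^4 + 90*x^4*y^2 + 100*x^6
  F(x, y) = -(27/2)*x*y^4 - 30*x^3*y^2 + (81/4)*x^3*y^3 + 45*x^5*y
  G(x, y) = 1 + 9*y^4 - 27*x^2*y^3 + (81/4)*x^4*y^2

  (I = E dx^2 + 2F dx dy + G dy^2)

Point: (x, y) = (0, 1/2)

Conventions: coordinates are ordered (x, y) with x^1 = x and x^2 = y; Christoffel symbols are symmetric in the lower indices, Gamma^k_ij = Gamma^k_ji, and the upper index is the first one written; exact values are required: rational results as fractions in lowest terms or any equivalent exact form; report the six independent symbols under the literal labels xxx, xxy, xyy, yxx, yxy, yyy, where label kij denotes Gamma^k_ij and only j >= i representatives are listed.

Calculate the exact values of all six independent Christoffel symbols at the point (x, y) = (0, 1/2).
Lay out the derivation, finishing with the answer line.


E = 1, F = 0, G = 25/16 at the point
E_x = 0, E_y = 0, F_x = -27/32, F_y = 0, G_x = 0, G_y = 9/2
EG - F^2 = 25/16;  g^inv = (16/25) * [[25/16, 0], [0, 1]]
first-kind symbols [ij,l] = (1/2)(d_i g_jl + d_j g_il - d_l g_ij): [xx,x] = E_x/2 = 0, [xx,y] = F_x - E_y/2 = -27/32, [xy,x] = E_y/2 = 0, [xy,y] = G_x/2 = 0, [yy,x] = F_y - G_x/2 = 0, [yy,y] = G_y/2 = 9/4
Gamma^x_ij = (G*[ij,x] - F*[ij,y])/(EG - F^2), Gamma^y_ij = (E*[ij,y] - F*[ij,x])/(EG - F^2)

Answer: Gamma_xxx = 0, Gamma_xxy = 0, Gamma_xyy = 0, Gamma_yxx = -27/50, Gamma_yxy = 0, Gamma_yyy = 36/25


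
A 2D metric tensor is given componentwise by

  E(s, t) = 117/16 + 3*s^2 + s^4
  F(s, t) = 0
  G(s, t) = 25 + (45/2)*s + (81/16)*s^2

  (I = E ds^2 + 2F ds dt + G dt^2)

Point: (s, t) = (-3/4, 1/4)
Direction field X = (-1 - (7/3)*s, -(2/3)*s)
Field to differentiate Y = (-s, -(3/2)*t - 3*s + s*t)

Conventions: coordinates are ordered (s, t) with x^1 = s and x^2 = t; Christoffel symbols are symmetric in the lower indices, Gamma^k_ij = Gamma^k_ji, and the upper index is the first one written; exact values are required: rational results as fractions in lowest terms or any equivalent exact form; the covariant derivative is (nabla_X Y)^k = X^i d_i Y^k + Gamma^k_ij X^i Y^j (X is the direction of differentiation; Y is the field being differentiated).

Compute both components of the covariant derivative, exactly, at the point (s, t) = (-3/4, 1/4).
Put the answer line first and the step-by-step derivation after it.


Answer: (nabla_X Y)^s = -3417/2120, (nabla_X Y)^t = -879/424

E = 2385/256, F = 0, G = 2809/256 at the point
E_s = -99/16, E_t = 0, F_s = 0, F_t = 0, G_s = 477/32, G_t = 0
EG - F^2 = 6699465/65536;  g^inv = (65536/6699465) * [[2809/256, 0], [0, 2385/256]]
first-kind symbols [ij,l] = (1/2)(d_i g_jl + d_j g_il - d_l g_ij): [ss,s] = E_s/2 = -99/32, [ss,t] = F_s - E_t/2 = 0, [st,s] = E_t/2 = 0, [st,t] = G_s/2 = 477/64, [tt,s] = F_t - G_s/2 = -477/64, [tt,t] = G_t/2 = 0
Gamma^s_ij = (G*[ij,s] - F*[ij,t])/(EG - F^2), Gamma^t_ij = (E*[ij,t] - F*[ij,s])/(EG - F^2)
Gamma_sss = -88/265, Gamma_sst = 0, Gamma_stt = -4/5, Gamma_tss = 0, Gamma_tst = 36/53, Gamma_ttt = 0
X = (3/4, 1/2), Y = (3/4, 27/16) at the point


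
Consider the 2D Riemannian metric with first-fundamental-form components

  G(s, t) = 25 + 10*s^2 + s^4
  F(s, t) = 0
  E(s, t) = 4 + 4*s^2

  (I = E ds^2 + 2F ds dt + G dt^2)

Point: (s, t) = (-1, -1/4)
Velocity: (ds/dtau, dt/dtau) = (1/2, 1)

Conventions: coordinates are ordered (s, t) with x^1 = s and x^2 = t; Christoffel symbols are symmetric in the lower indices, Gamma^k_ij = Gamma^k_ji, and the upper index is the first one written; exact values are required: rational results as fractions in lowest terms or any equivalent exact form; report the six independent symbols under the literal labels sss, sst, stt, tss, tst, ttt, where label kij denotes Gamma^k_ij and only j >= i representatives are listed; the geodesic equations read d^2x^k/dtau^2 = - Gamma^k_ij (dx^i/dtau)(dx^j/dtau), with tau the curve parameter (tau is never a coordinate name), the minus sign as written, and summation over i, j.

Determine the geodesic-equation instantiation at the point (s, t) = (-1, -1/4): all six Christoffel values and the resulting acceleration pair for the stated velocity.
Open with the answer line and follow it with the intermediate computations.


Answer: Gamma_sss = -1/2, Gamma_sst = 0, Gamma_stt = 3/2, Gamma_tss = 0, Gamma_tst = -1/3, Gamma_ttt = 0; accelerations (d^2s/dtau^2, d^2t/dtau^2) = (-11/8, 1/3)

E = 8, F = 0, G = 36 at the point
E_s = -8, E_t = 0, F_s = 0, F_t = 0, G_s = -24, G_t = 0
EG - F^2 = 288;  g^inv = (1/288) * [[36, 0], [0, 8]]
first-kind symbols [ij,l] = (1/2)(d_i g_jl + d_j g_il - d_l g_ij): [ss,s] = E_s/2 = -4, [ss,t] = F_s - E_t/2 = 0, [st,s] = E_t/2 = 0, [st,t] = G_s/2 = -12, [tt,s] = F_t - G_s/2 = 12, [tt,t] = G_t/2 = 0
Gamma^s_ij = (G*[ij,s] - F*[ij,t])/(EG - F^2), Gamma^t_ij = (E*[ij,t] - F*[ij,s])/(EG - F^2)
Gamma_sss = -1/2, Gamma_sst = 0, Gamma_stt = 3/2, Gamma_tss = 0, Gamma_tst = -1/3, Gamma_ttt = 0
d^2s/dtau^2 = -(Gamma_sss*(1/2)^2 + 2*Gamma_sst*(1/2)*(1) + Gamma_stt*(1)^2) = -11/8
d^2t/dtau^2 = -(Gamma_tss*(1/2)^2 + 2*Gamma_tst*(1/2)*(1) + Gamma_ttt*(1)^2) = 1/3


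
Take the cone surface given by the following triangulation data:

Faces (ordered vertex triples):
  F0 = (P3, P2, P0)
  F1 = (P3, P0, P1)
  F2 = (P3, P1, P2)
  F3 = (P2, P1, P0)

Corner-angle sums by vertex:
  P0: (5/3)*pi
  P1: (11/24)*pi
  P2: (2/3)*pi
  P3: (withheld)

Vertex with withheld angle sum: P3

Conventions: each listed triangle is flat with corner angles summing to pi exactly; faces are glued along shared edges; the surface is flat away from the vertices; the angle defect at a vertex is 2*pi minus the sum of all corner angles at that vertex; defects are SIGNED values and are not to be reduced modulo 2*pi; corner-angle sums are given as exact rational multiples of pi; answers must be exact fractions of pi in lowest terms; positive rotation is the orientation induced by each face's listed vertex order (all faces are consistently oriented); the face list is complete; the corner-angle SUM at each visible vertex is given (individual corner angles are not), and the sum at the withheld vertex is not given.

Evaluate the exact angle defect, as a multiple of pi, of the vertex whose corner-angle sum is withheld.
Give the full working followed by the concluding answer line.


V = 4, E = 6, F = 4; chi = V - E + F = 2
Gauss-Bonnet: total defect = 2*pi*chi = 4*pi; visible defects sum to (77/24)*pi

Answer: defect(P3) = (19/24)*pi


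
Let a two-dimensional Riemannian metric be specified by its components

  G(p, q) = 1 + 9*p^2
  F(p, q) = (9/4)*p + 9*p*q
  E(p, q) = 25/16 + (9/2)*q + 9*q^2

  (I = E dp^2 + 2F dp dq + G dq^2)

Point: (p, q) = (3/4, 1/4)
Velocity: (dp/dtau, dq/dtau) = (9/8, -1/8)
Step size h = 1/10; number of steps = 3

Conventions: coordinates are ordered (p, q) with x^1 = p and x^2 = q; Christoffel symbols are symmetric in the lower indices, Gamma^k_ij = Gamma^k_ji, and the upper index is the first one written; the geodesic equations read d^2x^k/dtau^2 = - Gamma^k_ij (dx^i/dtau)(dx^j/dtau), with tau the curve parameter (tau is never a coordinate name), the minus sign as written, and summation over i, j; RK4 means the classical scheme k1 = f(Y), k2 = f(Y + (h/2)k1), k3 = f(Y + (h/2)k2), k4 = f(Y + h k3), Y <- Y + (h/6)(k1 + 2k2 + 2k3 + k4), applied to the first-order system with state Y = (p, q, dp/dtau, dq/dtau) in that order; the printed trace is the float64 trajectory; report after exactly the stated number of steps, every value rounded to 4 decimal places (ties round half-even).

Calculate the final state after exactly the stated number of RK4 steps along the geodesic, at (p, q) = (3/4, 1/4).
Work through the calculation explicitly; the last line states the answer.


f(Y) = (dp/dtau, dq/dtau, -Gamma^p_ij Y'^i Y'^j, -Gamma^q_ij Y'^i Y'^j) with the Gammas evaluated at the stage position; h = 0.100000; intermediate values shown to 6 dp
step 0: p = 0.7500, q = 0.2500, dp/dtau = 1.1250, dq/dtau = -0.1250
step 1:
  k1: at (p, q) = (0.750000, 0.250000), (dp/dtau, dq/dtau) = (1.125000, -0.125000); Gamma_ppp = 0.000000, Gamma_ppq = 0.541353, Gamma_pqq = 0.000000, Gamma_qpp = 0.000000, Gamma_qpq = 0.812030, Gamma_qqq = 0.000000; k1 = (1.125000, -0.125000, 0.152256, 0.228383)
  k2: at (p, q) = (0.806250, 0.243750), (dp/dtau, dq/dtau) = (1.132613, -0.113581); Gamma_ppp = 0.000000, Gamma_ppq = 0.491323, Gamma_pqq = 0.000000, Gamma_qpp = 0.000000, Gamma_qpq = 0.802287, Gamma_qqq = 0.000000; k2 = (1.132613, -0.113581, 0.126411, 0.206417)
  k3: at (p, q) = (0.806631, 0.244321), (dp/dtau, dq/dtau) = (1.131321, -0.114679); Gamma_ppp = 0.000000, Gamma_ppq = 0.491315, Gamma_pqq = 0.000000, Gamma_qpp = 0.000000, Gamma_qpq = 0.801726, Gamma_qqq = 0.000000; k3 = (1.131321, -0.114679, 0.127485, 0.208030)
  k4: at (p, q) = (0.863132, 0.238532), (dp/dtau, dq/dtau) = (1.137749, -0.104197); Gamma_ppp = 0.000000, Gamma_ppq = 0.446241, Gamma_pqq = 0.000000, Gamma_qpp = 0.000000, Gamma_qpq = 0.788413, Gamma_qqq = 0.000000; k4 = (1.137749, -0.104197, 0.105804, 0.186933)
  Y <- Y + (h/6)(k1 + 2k2 + 2k3 + k4): p = 0.8632, q = 0.2386, dp/dtau = 1.1378, dq/dtau = -0.1043
step 2:
  k1: at (p, q) = (0.863177, 0.238571), (dp/dtau, dq/dtau) = (1.137764, -0.104263); Gamma_ppp = 0.000000, Gamma_ppq = 0.446230, Gamma_pqq = 0.000000, Gamma_qpp = 0.000000, Gamma_qpq = 0.788370, Gamma_qqq = 0.000000; k1 = (1.137764, -0.104263, 0.105870, 0.187044)
  k2: at (p, q) = (0.920065, 0.233358), (dp/dtau, dq/dtau) = (1.143058, -0.094911); Gamma_ppp = 0.000000, Gamma_ppq = 0.405752, Gamma_pqq = 0.000000, Gamma_qpp = 0.000000, Gamma_qpq = 0.772342, Gamma_qqq = 0.000000; k2 = (1.143058, -0.094911, 0.088039, 0.167581)
  k3: at (p, q) = (0.920330, 0.233826), (dp/dtau, dq/dtau) = (1.142166, -0.095884); Gamma_ppp = 0.000000, Gamma_ppq = 0.405824, Gamma_pqq = 0.000000, Gamma_qpp = 0.000000, Gamma_qpq = 0.771956, Gamma_qqq = 0.000000; k3 = (1.142166, -0.095884, 0.088888, 0.169082)
  k4: at (p, q) = (0.977394, 0.228983), (dp/dtau, dq/dtau) = (1.146653, -0.087355); Gamma_ppp = 0.000000, Gamma_ppq = 0.369633, Gamma_pqq = 0.000000, Gamma_qpp = 0.000000, Gamma_qpq = 0.754258, Gamma_qqq = 0.000000; k4 = (1.146653, -0.087355, 0.074049, 0.151102)
  Y <- Y + (h/6)(k1 + 2k2 + 2k3 + k4): p = 0.9774, q = 0.2290, dp/dtau = 1.1467, dq/dtau = -0.0874
step 3:
  k1: at (p, q) = (0.977425, 0.229018), (dp/dtau, dq/dtau) = (1.146660, -0.087405); Gamma_ppp = 0.000000, Gamma_ppq = 0.369633, Gamma_pqq = 0.000000, Gamma_qpp = 0.000000, Gamma_qpq = 0.754227, Gamma_qqq = 0.000000; k1 = (1.146660, -0.087405, 0.074092, 0.151184)
  k2: at (p, q) = (1.034758, 0.224648), (dp/dtau, dq/dtau) = (1.150365, -0.079846); Gamma_ppp = 0.000000, Gamma_ppq = 0.337317, Gamma_pqq = 0.000000, Gamma_qpp = 0.000000, Gamma_qpq = 0.735370, Gamma_qqq = 0.000000; k2 = (1.150365, -0.079846, 0.061967, 0.135091)
  k3: at (p, q) = (1.034943, 0.225026), (dp/dtau, dq/dtau) = (1.149759, -0.080651); Gamma_ppp = 0.000000, Gamma_ppq = 0.337408, Gamma_pqq = 0.000000, Gamma_qpp = 0.000000, Gamma_qpq = 0.735114, Gamma_qqq = 0.000000; k3 = (1.149759, -0.080651, 0.062575, 0.136333)
  k4: at (p, q) = (1.092401, 0.220953), (dp/dtau, dq/dtau) = (1.152918, -0.073772); Gamma_ppp = 0.000000, Gamma_ppq = 0.308569, Gamma_pqq = 0.000000, Gamma_qpp = 0.000000, Gamma_qpq = 0.715743, Gamma_qqq = 0.000000; k4 = (1.152918, -0.073772, 0.052490, 0.121752)
  Y <- Y + (h/6)(k1 + 2k2 + 2k3 + k4): p = 1.0924, q = 0.2210, dp/dtau = 1.1529, dq/dtau = -0.0738

Answer: p = 1.0924, q = 0.2210, dp/dtau = 1.1529, dq/dtau = -0.0738


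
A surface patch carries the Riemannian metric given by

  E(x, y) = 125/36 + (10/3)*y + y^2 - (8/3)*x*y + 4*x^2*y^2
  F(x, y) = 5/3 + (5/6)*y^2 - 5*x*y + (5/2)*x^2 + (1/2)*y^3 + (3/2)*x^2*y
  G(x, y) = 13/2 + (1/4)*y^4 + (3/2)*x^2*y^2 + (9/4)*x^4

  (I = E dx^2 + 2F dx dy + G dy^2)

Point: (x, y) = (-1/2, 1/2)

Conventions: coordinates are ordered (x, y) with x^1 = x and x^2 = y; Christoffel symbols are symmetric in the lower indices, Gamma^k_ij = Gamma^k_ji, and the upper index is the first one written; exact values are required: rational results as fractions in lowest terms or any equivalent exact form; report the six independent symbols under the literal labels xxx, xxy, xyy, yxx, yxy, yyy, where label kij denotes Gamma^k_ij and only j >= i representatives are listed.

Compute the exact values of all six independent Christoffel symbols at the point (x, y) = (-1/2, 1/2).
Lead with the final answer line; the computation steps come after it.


Answer: Gamma_xxx = 1366/1275, Gamma_xxy = 24/25, Gamma_xyy = 506/425, Gamma_yxx = -22727/11475, Gamma_yxy = -17/25, Gamma_yyy = -2557/3825

E = 227/36, F = 4, G = 27/4 at the point
E_x = -7/3, E_y = 20/3, F_x = -23/4, F_y = 49/12, G_x = -3/2, G_y = 1/2
EG - F^2 = 425/16;  g^inv = (16/425) * [[27/4, -4], [-4, 227/36]]
first-kind symbols [ij,l] = (1/2)(d_i g_jl + d_j g_il - d_l g_ij): [xx,x] = E_x/2 = -7/6, [xx,y] = F_x - E_y/2 = -109/12, [xy,x] = E_y/2 = 10/3, [xy,y] = G_x/2 = -3/4, [yy,x] = F_y - G_x/2 = 29/6, [yy,y] = G_y/2 = 1/4
Gamma^x_ij = (G*[ij,x] - F*[ij,y])/(EG - F^2), Gamma^y_ij = (E*[ij,y] - F*[ij,x])/(EG - F^2)


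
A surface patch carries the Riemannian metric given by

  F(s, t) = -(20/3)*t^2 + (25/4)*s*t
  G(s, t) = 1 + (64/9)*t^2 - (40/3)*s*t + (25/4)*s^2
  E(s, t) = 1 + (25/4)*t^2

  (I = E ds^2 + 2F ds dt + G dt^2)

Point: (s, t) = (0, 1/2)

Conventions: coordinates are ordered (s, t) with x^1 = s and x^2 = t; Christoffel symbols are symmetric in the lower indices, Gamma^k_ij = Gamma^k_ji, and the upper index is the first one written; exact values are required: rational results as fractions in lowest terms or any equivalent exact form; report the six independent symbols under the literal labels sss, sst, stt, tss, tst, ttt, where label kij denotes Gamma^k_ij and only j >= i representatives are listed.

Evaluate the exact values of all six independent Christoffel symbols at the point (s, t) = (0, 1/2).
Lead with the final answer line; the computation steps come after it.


Answer: Gamma_sss = 0, Gamma_sst = 18/25, Gamma_stt = -96/125, Gamma_tss = 0, Gamma_tst = -96/125, Gamma_ttt = 512/625

E = 41/16, F = -5/3, G = 25/9 at the point
E_s = 0, E_t = 25/4, F_s = 25/8, F_t = -20/3, G_s = -20/3, G_t = 64/9
EG - F^2 = 625/144;  g^inv = (144/625) * [[25/9, 5/3], [5/3, 41/16]]
first-kind symbols [ij,l] = (1/2)(d_i g_jl + d_j g_il - d_l g_ij): [ss,s] = E_s/2 = 0, [ss,t] = F_s - E_t/2 = 0, [st,s] = E_t/2 = 25/8, [st,t] = G_s/2 = -10/3, [tt,s] = F_t - G_s/2 = -10/3, [tt,t] = G_t/2 = 32/9
Gamma^s_ij = (G*[ij,s] - F*[ij,t])/(EG - F^2), Gamma^t_ij = (E*[ij,t] - F*[ij,s])/(EG - F^2)


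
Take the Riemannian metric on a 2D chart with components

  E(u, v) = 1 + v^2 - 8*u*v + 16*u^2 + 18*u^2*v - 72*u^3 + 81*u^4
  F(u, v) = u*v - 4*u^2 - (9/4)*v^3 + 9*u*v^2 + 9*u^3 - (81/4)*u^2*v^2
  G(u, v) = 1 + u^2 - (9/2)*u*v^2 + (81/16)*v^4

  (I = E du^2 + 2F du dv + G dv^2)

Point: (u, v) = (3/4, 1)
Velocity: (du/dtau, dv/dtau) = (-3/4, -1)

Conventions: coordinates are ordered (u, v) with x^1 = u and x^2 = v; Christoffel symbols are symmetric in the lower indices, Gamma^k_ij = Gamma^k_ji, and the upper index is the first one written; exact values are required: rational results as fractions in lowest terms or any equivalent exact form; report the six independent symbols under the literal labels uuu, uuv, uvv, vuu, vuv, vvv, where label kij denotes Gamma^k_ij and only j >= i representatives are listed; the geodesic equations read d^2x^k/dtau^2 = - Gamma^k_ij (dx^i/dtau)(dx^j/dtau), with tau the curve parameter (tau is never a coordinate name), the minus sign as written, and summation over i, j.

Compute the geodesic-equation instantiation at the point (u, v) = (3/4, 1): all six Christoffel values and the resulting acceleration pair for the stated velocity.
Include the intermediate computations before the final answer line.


E = 2657/256, F = -147/32, G = 13/4 at the point
E_u = 931/16, E_v = 49/8, F_u = -179/16, F_v = -489/32, G_u = -3, G_v = 27/2
EG - F^2 = 3233/256;  g^inv = (256/3233) * [[13/4, 147/32], [147/32, 2657/256]]
first-kind symbols [ij,l] = (1/2)(d_i g_jl + d_j g_il - d_l g_ij): [uu,u] = E_u/2 = 931/32, [uu,v] = F_u - E_v/2 = -57/4, [uv,u] = E_v/2 = 49/16, [uv,v] = G_u/2 = -3/2, [vv,u] = F_v - G_u/2 = -441/32, [vv,v] = G_v/2 = 27/4
Gamma^u_ij = (G*[ij,u] - F*[ij,v])/(EG - F^2), Gamma^v_ij = (E*[ij,v] - F*[ij,u])/(EG - F^2)
Gamma_uuu = 7448/3233, Gamma_uuv = 784/3233, Gamma_uvv = -3528/3233, Gamma_vuu = -3648/3233, Gamma_vuv = -384/3233, Gamma_vvv = 1728/3233
d^2u/dtau^2 = -(Gamma_uuu*(-3/4)^2 + 2*Gamma_uuv*(-3/4)*(-1) + Gamma_uvv*(-1)^2) = -3675/6466
d^2v/dtau^2 = -(Gamma_vuu*(-3/4)^2 + 2*Gamma_vuv*(-3/4)*(-1) + Gamma_vvv*(-1)^2) = 900/3233

Answer: Gamma_uuu = 7448/3233, Gamma_uuv = 784/3233, Gamma_uvv = -3528/3233, Gamma_vuu = -3648/3233, Gamma_vuv = -384/3233, Gamma_vvv = 1728/3233; accelerations (d^2u/dtau^2, d^2v/dtau^2) = (-3675/6466, 900/3233)


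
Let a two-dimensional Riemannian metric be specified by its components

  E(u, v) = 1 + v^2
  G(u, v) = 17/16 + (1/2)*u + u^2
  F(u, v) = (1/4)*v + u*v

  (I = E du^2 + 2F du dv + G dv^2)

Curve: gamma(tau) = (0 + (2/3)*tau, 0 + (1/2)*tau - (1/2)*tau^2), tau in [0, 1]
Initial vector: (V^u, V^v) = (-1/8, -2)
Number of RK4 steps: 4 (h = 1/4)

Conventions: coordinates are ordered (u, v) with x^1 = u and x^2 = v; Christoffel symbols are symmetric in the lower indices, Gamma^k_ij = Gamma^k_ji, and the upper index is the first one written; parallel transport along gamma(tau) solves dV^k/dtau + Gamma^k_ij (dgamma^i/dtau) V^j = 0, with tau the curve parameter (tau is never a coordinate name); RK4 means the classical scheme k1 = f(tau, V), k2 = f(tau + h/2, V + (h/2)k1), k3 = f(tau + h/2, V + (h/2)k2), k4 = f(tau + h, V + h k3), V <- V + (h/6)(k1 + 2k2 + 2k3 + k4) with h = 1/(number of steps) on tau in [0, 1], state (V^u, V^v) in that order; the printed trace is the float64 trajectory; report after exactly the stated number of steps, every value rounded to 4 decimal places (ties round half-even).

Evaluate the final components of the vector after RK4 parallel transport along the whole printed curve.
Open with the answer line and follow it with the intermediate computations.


Answer: V^u = -0.0510, V^v = -1.5220

gamma'(tau) = (2/3, 1/2 - tau); f(tau, V)^k = -Gamma^k_ij(gamma(tau)) gamma'^i(tau) V^j; h = 1/4; intermediate values shown to 6 dp
curve data and Christoffel symbols at the stage parameters:
  tau = 0.000000: gamma = (0.000000, 0.000000), gamma' = (0.666667, 0.500000); Gamma_uuu = 0.000000, Gamma_uuv = 0.000000, Gamma_uvv = 0.000000, Gamma_vuu = 0.000000, Gamma_vuv = 0.235294, Gamma_vvv = 0.000000
  tau = 0.125000: gamma = (0.083333, 0.054688), gamma' = (0.666667, 0.375000); Gamma_uuu = 0.000000, Gamma_uuv = 0.049087, Gamma_uvv = 0.000000, Gamma_vuu = 0.000000, Gamma_vuv = 0.299195, Gamma_vvv = 0.000000
  tau = 0.250000: gamma = (0.166667, 0.093750), gamma' = (0.666667, 0.250000); Gamma_uuu = 0.000000, Gamma_uuv = 0.079288, Gamma_uvv = 0.000000, Gamma_vuu = 0.000000, Gamma_vuv = 0.352391, Gamma_vvv = 0.000000
  tau = 0.375000: gamma = (0.250000, 0.117188), gamma' = (0.666667, 0.125000); Gamma_uuu = 0.000000, Gamma_uuv = 0.092731, Gamma_uvv = 0.000000, Gamma_vuu = 0.000000, Gamma_vuv = 0.395653, Gamma_vvv = 0.000000
  tau = 0.500000: gamma = (0.333333, 0.125000), gamma' = (0.666667, 0.000000); Gamma_uuu = 0.000000, Gamma_uuv = 0.092190, Gamma_uvv = 0.000000, Gamma_vuu = 0.000000, Gamma_vuv = 0.430218, Gamma_vvv = 0.000000
  tau = 0.625000: gamma = (0.416667, 0.117188), gamma' = (0.666667, -0.125000); Gamma_uuu = 0.000000, Gamma_uuv = 0.080366, Gamma_uvv = 0.000000, Gamma_vuu = 0.000000, Gamma_vuv = 0.457192, Gamma_vvv = 0.000000
  tau = 0.750000: gamma = (0.500000, 0.093750), gamma' = (0.666667, -0.250000); Gamma_uuu = 0.000000, Gamma_uuv = 0.059664, Gamma_uvv = 0.000000, Gamma_vuu = 0.000000, Gamma_vuv = 0.477315, Gamma_vvv = 0.000000
  tau = 0.875000: gamma = (0.583333, 0.054688), gamma' = (0.666667, -0.375000); Gamma_uuu = 0.000000, Gamma_uuv = 0.032218, Gamma_uvv = 0.000000, Gamma_vuu = 0.000000, Gamma_vuv = 0.490937, Gamma_vvv = 0.000000
  tau = 1.000000: gamma = (0.666667, 0.000000), gamma' = (0.666667, -0.500000); Gamma_uuu = 0.000000, Gamma_uuv = 0.000000, Gamma_uvv = 0.000000, Gamma_vuu = 0.000000, Gamma_vuv = 0.498113, Gamma_vvv = 0.000000
step 0: V^u = -0.1250, V^v = -2.0000
step 1: k1 = (0.000000, 0.328431), k2 = (0.066406, 0.404762), k3 = (0.065941, 0.401928), k4 = (0.102557, 0.455808); V <- V + (h/6)(k1 + 2k2 + 2k3 + k4): V^u = -0.1097, V^v = -1.9001
step 2: k1 = (0.102611, 0.456049), k2 = (0.115064, 0.490941), k3 = (0.114777, 0.489714), k4 = (0.109255, 0.509857); V <- V + (h/6)(k1 + 2k2 + 2k3 + k4): V^u = -0.0817, V^v = -1.7781
step 3: k1 = (0.109283, 0.509989), k2 = (0.091168, 0.518645), k3 = (0.091087, 0.518186), k4 = (0.064695, 0.517563); V <- V + (h/6)(k1 + 2k2 + 2k3 + k4): V^u = -0.0593, V^v = -1.6489
step 4: k1 = (0.064703, 0.517627), k2 = (0.033408, 0.509074), k3 = (0.033384, 0.508704), k4 = (0.000000, 0.492647); V <- V + (h/6)(k1 + 2k2 + 2k3 + k4): V^u = -0.0510, V^v = -1.5220
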